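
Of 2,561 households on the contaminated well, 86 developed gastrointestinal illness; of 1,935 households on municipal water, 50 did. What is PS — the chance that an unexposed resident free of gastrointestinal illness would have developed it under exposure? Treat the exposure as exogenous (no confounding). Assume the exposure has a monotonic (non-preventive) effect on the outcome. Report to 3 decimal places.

p₁ = P(outcome | exposed) = 86/2561 = 0.033581
p₀ = P(outcome | unexposed) = 50/1935 = 0.02584
Under exogeneity and monotonicity, PS = (p₁ − p₀) / (1 − p₀).
PS = (0.033581 − 0.02584) / (1 − 0.02584) = 0.0077408 / 0.97416 ≈ 0.0079

PS ≈ 0.008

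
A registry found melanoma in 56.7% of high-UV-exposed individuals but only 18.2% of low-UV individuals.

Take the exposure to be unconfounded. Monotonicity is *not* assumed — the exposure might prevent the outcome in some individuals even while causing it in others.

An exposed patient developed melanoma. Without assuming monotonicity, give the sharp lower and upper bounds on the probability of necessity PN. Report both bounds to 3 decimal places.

p₁ = 0.567, p₀ = 0.182.
Under exogeneity alone the bounds on PN are max{0,(p₁−p₀)/p₁} ≤ PN ≤ min{1,(1−p₀)/p₁}.
  lower = (p₁ − p₀)/p₁ = 0.385 / 0.567 ≈ 0.6790
  upper = min{1, (1 − p₀)/p₁} = 0.818 / 0.567 ≈ 1.4427 → capped at 1

0.679 ≤ PN ≤ 1.000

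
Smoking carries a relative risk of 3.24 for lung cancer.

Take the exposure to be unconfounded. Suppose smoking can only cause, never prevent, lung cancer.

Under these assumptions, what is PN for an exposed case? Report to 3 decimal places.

Under exogeneity and monotonicity, PN = (RR − 1) / RR = 1 − 1/RR.
PN = (3.24 − 1) / 3.24 = 2.24 / 3.24 ≈ 0.6914

PN ≈ 0.691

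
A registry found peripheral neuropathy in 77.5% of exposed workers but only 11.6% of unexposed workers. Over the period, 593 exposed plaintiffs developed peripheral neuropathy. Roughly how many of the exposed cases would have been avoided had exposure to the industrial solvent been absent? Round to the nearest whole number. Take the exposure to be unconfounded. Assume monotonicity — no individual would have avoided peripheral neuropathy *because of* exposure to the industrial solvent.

p₁ = 0.775, p₀ = 0.116.
PN = (p₁ − p₀)/p₁ = (0.775 − 0.116) / 0.775 ≈ 0.85032.
Attributable cases ≈ PN × (exposed cases) = 0.85032 × 593 ≈ 504.24.

about 504 cases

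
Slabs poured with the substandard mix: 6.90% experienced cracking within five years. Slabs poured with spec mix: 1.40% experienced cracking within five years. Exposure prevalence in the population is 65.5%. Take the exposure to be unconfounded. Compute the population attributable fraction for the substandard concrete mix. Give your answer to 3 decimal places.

p₁ = 0.069, p₀ = 0.014.
Overall risk P(Y=1) = π·p₁ + (1−π)·p₀ = 0.655×0.069 + 0.345×0.014 = 0.050025.
Under exogeneity, PAF = [P(Y=1) − p₀] / P(Y=1).
PAF = (0.050025 − 0.014) / 0.050025 ≈ 0.7201

PAF ≈ 0.720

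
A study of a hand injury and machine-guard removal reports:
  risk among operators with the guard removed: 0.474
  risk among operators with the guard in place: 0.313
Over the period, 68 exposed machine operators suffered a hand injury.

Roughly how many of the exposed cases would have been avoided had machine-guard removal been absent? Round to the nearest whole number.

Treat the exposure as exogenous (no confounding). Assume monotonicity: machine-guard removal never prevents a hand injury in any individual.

about 23 cases

Let p₁ = 0.474, p₀ = 0.313.
PN = (p₁ − p₀)/p₁ = (0.474 − 0.313) / 0.474 ≈ 0.33966.
Attributable cases ≈ PN × (exposed cases) = 0.33966 × 68 ≈ 23.10.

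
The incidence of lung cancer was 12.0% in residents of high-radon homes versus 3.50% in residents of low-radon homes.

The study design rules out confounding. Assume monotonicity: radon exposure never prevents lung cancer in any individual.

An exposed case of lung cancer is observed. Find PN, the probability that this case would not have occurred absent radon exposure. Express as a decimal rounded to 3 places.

p₁ = 0.12, p₀ = 0.035.
Under exogeneity and monotonicity, PN = (p₁ − p₀) / p₁.
PN = (0.12 − 0.035) / 0.12 = 0.085 / 0.12 ≈ 0.7083

PN ≈ 0.708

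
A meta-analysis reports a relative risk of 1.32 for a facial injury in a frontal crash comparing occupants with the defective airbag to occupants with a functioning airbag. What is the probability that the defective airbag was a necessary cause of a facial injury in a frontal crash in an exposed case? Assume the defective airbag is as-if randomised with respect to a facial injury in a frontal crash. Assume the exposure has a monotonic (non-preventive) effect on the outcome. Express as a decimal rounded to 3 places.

Under exogeneity and monotonicity, PN = (RR − 1) / RR = 1 − 1/RR.
PN = (1.32 − 1) / 1.32 = 0.32 / 1.32 ≈ 0.2424

PN ≈ 0.242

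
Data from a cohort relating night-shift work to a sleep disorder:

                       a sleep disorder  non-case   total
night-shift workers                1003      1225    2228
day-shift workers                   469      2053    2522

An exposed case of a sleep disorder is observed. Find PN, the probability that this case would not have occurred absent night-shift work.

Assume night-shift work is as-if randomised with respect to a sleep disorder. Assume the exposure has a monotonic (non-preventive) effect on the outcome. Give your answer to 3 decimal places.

PN ≈ 0.587

p₁ = P(outcome | exposed) = 1003/2228 = 0.45018
p₀ = P(outcome | unexposed) = 469/2522 = 0.18596
Under exogeneity and monotonicity, PN = (p₁ − p₀)/p₁.
PN = (0.45018 − 0.18596) / 0.45018 ≈ 0.5869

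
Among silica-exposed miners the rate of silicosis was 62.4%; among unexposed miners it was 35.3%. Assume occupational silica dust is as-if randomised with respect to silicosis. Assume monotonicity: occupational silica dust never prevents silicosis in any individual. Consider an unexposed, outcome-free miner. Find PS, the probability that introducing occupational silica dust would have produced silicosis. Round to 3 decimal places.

p₁ = 0.624, p₀ = 0.353.
Under exogeneity and monotonicity, PS = (p₁ − p₀) / (1 − p₀).
PS = (0.624 − 0.353) / (1 − 0.353) = 0.271 / 0.647 ≈ 0.4189

PS ≈ 0.419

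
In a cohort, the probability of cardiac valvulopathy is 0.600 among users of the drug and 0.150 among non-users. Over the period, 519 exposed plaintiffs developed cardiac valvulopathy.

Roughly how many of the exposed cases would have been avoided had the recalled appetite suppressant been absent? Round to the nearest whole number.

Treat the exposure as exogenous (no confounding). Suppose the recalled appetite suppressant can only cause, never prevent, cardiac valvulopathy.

about 389 cases

Let p₁ = 0.6, p₀ = 0.15.
PN = (p₁ − p₀)/p₁ = (0.6 − 0.15) / 0.6 ≈ 0.75000.
Attributable cases ≈ PN × (exposed cases) = 0.75000 × 519 ≈ 389.25.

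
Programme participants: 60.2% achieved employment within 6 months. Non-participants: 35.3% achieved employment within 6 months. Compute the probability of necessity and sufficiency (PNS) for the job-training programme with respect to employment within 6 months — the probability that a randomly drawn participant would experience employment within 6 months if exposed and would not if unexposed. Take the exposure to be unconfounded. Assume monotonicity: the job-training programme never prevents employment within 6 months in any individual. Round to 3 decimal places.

PNS ≈ 0.249

p₁ = 0.602, p₀ = 0.353.
Under exogeneity and monotonicity, PNS = p₁ − p₀.
PNS = 0.602 − 0.353 = 0.249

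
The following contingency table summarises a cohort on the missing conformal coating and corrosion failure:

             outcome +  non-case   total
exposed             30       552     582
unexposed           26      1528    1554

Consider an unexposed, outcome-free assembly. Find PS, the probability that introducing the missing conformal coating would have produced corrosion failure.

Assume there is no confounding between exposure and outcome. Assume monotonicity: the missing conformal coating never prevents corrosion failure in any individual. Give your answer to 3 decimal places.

PS ≈ 0.035

p₁ = P(outcome | exposed) = 30/582 = 0.051546
p₀ = P(outcome | unexposed) = 26/1554 = 0.016731
Under exogeneity and monotonicity, PS = (p₁ − p₀) / (1 − p₀).
PS = (0.051546 − 0.016731) / (1 − 0.016731) = 0.034815 / 0.98327 ≈ 0.0354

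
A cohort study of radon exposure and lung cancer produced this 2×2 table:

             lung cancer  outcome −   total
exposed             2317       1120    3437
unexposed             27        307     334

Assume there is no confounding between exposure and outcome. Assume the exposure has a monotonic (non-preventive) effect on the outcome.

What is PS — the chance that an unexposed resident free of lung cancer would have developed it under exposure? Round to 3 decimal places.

PS ≈ 0.645

p₁ = P(outcome | exposed) = 2317/3437 = 0.67413
p₀ = P(outcome | unexposed) = 27/334 = 0.080838
Under exogeneity and monotonicity, PS = (p₁ − p₀) / (1 − p₀).
PS = (0.67413 − 0.080838) / (1 − 0.080838) = 0.5933 / 0.91916 ≈ 0.6455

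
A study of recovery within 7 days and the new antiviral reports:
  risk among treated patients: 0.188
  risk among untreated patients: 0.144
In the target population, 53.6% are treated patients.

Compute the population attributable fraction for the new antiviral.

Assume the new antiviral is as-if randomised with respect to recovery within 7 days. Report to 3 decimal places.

Let p₁ = 0.188, p₀ = 0.144.
Overall risk P(Y=1) = π·p₁ + (1−π)·p₀ = 0.536×0.188 + 0.464×0.144 = 0.16758.
Under exogeneity, PAF = [P(Y=1) − p₀] / P(Y=1).
PAF = (0.16758 − 0.144) / 0.16758 ≈ 0.1407

PAF ≈ 0.141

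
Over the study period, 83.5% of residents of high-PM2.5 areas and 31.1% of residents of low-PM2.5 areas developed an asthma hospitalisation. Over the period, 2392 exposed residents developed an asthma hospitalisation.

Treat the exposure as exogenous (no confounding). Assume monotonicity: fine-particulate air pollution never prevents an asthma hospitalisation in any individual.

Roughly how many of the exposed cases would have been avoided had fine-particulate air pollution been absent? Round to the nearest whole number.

about 1501 cases

p₁ = 0.835, p₀ = 0.311.
PN = (p₁ − p₀)/p₁ = (0.835 − 0.311) / 0.835 ≈ 0.62754.
Attributable cases ≈ PN × (exposed cases) = 0.62754 × 2392 ≈ 1501.09.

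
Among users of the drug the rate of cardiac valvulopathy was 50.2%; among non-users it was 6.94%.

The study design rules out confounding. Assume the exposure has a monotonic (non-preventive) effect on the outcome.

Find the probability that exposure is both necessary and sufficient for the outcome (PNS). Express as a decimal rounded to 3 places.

PNS ≈ 0.433

p₁ = 0.502, p₀ = 0.0694.
Under exogeneity and monotonicity, PNS = p₁ − p₀.
PNS = 0.502 − 0.0694 = 0.4326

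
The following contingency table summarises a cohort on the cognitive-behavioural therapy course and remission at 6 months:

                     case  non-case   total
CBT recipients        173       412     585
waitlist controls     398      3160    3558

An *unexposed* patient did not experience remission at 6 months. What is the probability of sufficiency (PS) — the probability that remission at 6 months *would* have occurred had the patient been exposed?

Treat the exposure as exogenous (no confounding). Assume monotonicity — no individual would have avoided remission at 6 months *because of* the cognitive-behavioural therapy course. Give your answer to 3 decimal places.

p₁ = P(outcome | exposed) = 173/585 = 0.29573
p₀ = P(outcome | unexposed) = 398/3558 = 0.11186
Under exogeneity and monotonicity, PS = (p₁ − p₀) / (1 − p₀).
PS = (0.29573 − 0.11186) / (1 − 0.11186) = 0.18387 / 0.88814 ≈ 0.2070

PS ≈ 0.207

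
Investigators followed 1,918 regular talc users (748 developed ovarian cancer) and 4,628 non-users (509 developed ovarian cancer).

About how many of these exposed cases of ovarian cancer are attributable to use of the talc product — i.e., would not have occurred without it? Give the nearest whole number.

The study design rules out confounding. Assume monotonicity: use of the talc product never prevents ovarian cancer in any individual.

about 537 cases

p₁ = P(outcome | exposed) = 748/1918 = 0.38999
p₀ = P(outcome | unexposed) = 509/4628 = 0.10998
PN = (p₁ − p₀)/p₁ = (0.38999 − 0.10998) / 0.38999 ≈ 0.71799.
Attributable cases ≈ PN × (exposed cases) = 0.71799 × 748 ≈ 537.05.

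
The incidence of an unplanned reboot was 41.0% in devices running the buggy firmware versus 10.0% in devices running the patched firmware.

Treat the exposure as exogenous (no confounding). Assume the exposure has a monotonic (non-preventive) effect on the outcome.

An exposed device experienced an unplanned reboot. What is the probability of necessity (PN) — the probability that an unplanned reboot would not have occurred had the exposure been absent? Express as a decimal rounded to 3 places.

PN ≈ 0.756

p₁ = 0.41, p₀ = 0.1.
Under exogeneity and monotonicity, PN = (p₁ − p₀) / p₁.
PN = (0.41 − 0.1) / 0.41 = 0.31 / 0.41 ≈ 0.7561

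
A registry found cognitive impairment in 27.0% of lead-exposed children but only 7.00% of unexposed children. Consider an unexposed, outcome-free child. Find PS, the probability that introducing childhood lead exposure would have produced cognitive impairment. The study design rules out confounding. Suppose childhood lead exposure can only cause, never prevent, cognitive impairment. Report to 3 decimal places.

PS ≈ 0.215

p₁ = 0.27, p₀ = 0.07.
Under exogeneity and monotonicity, PS = (p₁ − p₀) / (1 − p₀).
PS = (0.27 − 0.07) / (1 − 0.07) = 0.2 / 0.93 ≈ 0.2151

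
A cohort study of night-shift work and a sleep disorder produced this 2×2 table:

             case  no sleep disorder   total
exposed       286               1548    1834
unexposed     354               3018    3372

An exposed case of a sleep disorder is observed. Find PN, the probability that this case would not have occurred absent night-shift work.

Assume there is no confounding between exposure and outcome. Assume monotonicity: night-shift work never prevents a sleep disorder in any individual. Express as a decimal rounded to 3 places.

PN ≈ 0.327

p₁ = P(outcome | exposed) = 286/1834 = 0.15594
p₀ = P(outcome | unexposed) = 354/3372 = 0.10498
Under exogeneity and monotonicity, PN = (p₁ − p₀)/p₁.
PN = (0.15594 − 0.10498) / 0.15594 ≈ 0.3268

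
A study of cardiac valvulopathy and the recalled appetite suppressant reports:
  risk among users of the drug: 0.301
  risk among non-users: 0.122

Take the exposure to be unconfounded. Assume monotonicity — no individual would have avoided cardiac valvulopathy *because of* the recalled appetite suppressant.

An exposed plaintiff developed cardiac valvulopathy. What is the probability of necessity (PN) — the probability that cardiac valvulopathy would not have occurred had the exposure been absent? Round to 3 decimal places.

Let p₁ = 0.301, p₀ = 0.122.
Under exogeneity and monotonicity, PN = (p₁ − p₀) / p₁.
PN = (0.301 − 0.122) / 0.301 = 0.179 / 0.301 ≈ 0.5947

PN ≈ 0.595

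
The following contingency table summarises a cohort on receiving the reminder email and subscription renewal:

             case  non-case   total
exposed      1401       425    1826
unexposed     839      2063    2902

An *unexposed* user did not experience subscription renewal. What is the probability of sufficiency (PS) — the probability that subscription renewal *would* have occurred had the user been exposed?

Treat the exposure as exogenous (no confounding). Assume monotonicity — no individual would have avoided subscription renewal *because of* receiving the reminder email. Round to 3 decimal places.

p₁ = P(outcome | exposed) = 1401/1826 = 0.76725
p₀ = P(outcome | unexposed) = 839/2902 = 0.28911
Under exogeneity and monotonicity, PS = (p₁ − p₀)/(1 − p₀).
PS = (0.76725 − 0.28911) / 0.71089 ≈ 0.6726

PS ≈ 0.673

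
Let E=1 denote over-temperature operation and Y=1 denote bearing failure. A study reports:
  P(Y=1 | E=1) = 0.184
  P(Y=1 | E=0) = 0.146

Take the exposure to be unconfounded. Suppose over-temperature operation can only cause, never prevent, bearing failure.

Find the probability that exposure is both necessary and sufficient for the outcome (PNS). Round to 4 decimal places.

Let p₁ = 0.184, p₀ = 0.146.
Under exogeneity and monotonicity, PNS = p₁ − p₀.
PNS = 0.184 − 0.146 = 0.038

PNS ≈ 0.0380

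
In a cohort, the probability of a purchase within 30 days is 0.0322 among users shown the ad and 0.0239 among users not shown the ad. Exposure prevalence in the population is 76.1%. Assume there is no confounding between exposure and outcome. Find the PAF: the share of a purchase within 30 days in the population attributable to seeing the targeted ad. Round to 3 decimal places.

PAF ≈ 0.209

Let p₁ = 0.0322, p₀ = 0.0239.
Overall risk P(Y=1) = π·p₁ + (1−π)·p₀ = 0.761×0.0322 + 0.239×0.0239 = 0.030216.
Under exogeneity, PAF = [P(Y=1) − p₀] / P(Y=1).
PAF = (0.030216 − 0.0239) / 0.030216 ≈ 0.2090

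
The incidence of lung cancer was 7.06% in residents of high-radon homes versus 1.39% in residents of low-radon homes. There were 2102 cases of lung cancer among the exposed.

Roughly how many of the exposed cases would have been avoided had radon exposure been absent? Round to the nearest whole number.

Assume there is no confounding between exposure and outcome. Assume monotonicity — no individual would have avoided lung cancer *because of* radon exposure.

about 1688 cases

p₁ = 0.0706, p₀ = 0.0139.
PN = (p₁ − p₀)/p₁ = (0.0706 − 0.0139) / 0.0706 ≈ 0.80312.
Attributable cases ≈ PN × (exposed cases) = 0.80312 × 2102 ≈ 1688.15.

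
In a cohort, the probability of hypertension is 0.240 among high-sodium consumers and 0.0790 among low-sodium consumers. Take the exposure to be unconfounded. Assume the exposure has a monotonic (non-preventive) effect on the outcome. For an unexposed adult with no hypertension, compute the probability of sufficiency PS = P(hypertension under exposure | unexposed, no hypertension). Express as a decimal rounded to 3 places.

Let p₁ = 0.24, p₀ = 0.079.
Under exogeneity and monotonicity, PS = (p₁ − p₀) / (1 − p₀).
PS = (0.24 − 0.079) / (1 − 0.079) = 0.161 / 0.921 ≈ 0.1748

PS ≈ 0.175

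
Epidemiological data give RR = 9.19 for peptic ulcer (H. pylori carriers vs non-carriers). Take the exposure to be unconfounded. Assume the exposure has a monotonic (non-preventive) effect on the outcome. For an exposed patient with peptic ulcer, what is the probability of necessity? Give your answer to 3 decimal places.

Under exogeneity and monotonicity, PN = (RR − 1) / RR = 1 − 1/RR.
PN = (9.19 − 1) / 9.19 = 8.19 / 9.19 ≈ 0.8912

PN ≈ 0.891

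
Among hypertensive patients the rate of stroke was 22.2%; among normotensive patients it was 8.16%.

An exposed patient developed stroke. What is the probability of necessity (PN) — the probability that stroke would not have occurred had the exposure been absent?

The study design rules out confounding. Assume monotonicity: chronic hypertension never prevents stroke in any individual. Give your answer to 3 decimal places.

PN ≈ 0.632

p₁ = 0.222, p₀ = 0.0816.
Under exogeneity and monotonicity, PN = (p₁ − p₀) / p₁.
PN = (0.222 − 0.0816) / 0.222 = 0.1404 / 0.222 ≈ 0.6324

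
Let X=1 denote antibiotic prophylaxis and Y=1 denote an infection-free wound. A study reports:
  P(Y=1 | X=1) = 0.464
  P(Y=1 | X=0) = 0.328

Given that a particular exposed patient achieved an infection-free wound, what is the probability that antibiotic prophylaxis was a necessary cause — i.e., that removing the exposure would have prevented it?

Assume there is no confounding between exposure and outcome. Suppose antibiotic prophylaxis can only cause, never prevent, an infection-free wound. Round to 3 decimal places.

Let p₁ = 0.464, p₀ = 0.328.
Under exogeneity and monotonicity, PN = (p₁ − p₀) / p₁.
PN = (0.464 − 0.328) / 0.464 = 0.136 / 0.464 ≈ 0.2931

PN ≈ 0.293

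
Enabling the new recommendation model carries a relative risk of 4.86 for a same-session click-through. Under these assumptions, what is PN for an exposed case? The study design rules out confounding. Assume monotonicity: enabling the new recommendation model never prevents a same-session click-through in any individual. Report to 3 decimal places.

Under exogeneity and monotonicity, PN = (RR − 1) / RR = 1 − 1/RR.
PN = (4.86 − 1) / 4.86 = 3.86 / 4.86 ≈ 0.7942

PN ≈ 0.794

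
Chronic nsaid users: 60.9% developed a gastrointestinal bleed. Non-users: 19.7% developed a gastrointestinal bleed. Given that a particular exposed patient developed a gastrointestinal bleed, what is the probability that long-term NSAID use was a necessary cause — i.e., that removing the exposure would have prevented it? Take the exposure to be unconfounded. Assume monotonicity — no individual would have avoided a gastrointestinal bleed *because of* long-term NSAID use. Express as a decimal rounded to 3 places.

p₁ = 0.609, p₀ = 0.197.
Under exogeneity and monotonicity, PN = (p₁ − p₀) / p₁.
PN = (0.609 − 0.197) / 0.609 = 0.412 / 0.609 ≈ 0.6765

PN ≈ 0.677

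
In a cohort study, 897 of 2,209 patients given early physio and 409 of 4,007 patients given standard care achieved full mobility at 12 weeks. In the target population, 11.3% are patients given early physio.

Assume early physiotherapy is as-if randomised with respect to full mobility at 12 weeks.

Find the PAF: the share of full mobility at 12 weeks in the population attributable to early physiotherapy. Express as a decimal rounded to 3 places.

p₁ = P(outcome | exposed) = 897/2209 = 0.40607
p₀ = P(outcome | unexposed) = 409/4007 = 0.10207
Overall risk P(Y=1) = π·p₁ + (1−π)·p₀ = 0.113×0.40607 + 0.887×0.10207 = 0.13642.
Under exogeneity, PAF = [P(Y=1) − p₀] / P(Y=1).
PAF = (0.13642 − 0.10207) / 0.13642 ≈ 0.2518

PAF ≈ 0.252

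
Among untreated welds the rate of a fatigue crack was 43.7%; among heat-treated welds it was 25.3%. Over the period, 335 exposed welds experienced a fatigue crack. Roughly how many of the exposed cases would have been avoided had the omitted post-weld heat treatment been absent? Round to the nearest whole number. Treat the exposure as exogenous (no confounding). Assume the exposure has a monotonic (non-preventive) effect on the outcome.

p₁ = 0.437, p₀ = 0.253.
PN = (p₁ − p₀)/p₁ = (0.437 − 0.253) / 0.437 ≈ 0.42105.
Attributable cases ≈ PN × (exposed cases) = 0.42105 × 335 ≈ 141.05.

about 141 cases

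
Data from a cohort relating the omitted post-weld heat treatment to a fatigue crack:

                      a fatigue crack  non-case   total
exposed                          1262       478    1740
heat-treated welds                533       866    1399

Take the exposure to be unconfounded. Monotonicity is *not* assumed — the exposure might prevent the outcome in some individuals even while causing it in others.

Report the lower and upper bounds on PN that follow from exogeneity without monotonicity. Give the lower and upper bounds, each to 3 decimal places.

0.475 ≤ PN ≤ 0.853

p₁ = P(outcome | exposed) = 1262/1740 = 0.72529
p₀ = P(outcome | unexposed) = 533/1399 = 0.38099
Under exogeneity alone the bounds on PN are max{0,(p₁−p₀)/p₁} ≤ PN ≤ min{1,(1−p₀)/p₁}.
  lower = (p₁ − p₀)/p₁ = 0.3443 / 0.72529 ≈ 0.4747
  upper = min{1, (1 − p₀)/p₁} = 0.61901 / 0.72529 ≈ 0.8535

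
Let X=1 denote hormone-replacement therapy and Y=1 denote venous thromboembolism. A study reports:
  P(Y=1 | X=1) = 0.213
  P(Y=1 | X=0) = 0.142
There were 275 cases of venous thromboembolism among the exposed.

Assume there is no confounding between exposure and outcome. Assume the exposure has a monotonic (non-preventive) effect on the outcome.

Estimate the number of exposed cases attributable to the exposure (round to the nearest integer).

Let p₁ = 0.213, p₀ = 0.142.
PN = (p₁ − p₀)/p₁ = (0.213 − 0.142) / 0.213 ≈ 0.33333.
Attributable cases ≈ PN × (exposed cases) = 0.33333 × 275 ≈ 91.67.

about 92 cases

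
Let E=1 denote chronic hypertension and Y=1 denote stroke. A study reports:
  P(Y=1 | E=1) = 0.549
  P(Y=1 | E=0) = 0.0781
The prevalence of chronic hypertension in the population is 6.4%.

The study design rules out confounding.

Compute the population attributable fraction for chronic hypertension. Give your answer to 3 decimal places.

PAF ≈ 0.278

Let p₁ = 0.549, p₀ = 0.0781.
Overall risk P(Y=1) = π·p₁ + (1−π)·p₀ = 0.064×0.549 + 0.936×0.0781 = 0.10824.
Under exogeneity, PAF = [P(Y=1) − p₀] / P(Y=1).
PAF = (0.10824 − 0.0781) / 0.10824 ≈ 0.2784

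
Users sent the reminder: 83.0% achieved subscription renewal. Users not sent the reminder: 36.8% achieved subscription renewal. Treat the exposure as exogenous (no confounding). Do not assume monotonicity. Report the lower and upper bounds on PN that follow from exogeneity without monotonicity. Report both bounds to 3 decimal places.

0.557 ≤ PN ≤ 0.761

p₁ = 0.83, p₀ = 0.368.
Under exogeneity alone the bounds on PN are max{0,(p₁−p₀)/p₁} ≤ PN ≤ min{1,(1−p₀)/p₁}.
  lower = (p₁ − p₀)/p₁ = 0.462 / 0.83 ≈ 0.5566
  upper = min{1, (1 − p₀)/p₁} = 0.632 / 0.83 ≈ 0.7614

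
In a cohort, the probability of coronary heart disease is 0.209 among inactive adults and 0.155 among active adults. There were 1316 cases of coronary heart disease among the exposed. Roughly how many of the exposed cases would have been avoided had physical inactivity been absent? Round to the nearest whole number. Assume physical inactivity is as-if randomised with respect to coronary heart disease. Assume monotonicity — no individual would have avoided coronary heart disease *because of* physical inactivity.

Let p₁ = 0.209, p₀ = 0.155.
PN = (p₁ − p₀)/p₁ = (0.209 − 0.155) / 0.209 ≈ 0.25837.
Attributable cases ≈ PN × (exposed cases) = 0.25837 × 1316 ≈ 340.02.

about 340 cases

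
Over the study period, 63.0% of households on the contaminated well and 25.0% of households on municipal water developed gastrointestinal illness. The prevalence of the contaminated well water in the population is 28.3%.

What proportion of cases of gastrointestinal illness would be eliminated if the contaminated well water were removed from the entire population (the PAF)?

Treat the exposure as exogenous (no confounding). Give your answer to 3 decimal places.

PAF ≈ 0.301

p₁ = 0.63, p₀ = 0.25.
Overall risk P(Y=1) = π·p₁ + (1−π)·p₀ = 0.283×0.63 + 0.717×0.25 = 0.35754.
Under exogeneity, PAF = [P(Y=1) − p₀] / P(Y=1).
PAF = (0.35754 − 0.25) / 0.35754 ≈ 0.3008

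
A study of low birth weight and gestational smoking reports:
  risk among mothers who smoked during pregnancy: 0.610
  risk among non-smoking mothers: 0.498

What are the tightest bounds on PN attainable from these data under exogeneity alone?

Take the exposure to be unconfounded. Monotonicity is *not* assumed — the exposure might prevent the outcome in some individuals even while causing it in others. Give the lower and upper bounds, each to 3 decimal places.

0.184 ≤ PN ≤ 0.823

Let p₁ = 0.61, p₀ = 0.498.
Under exogeneity alone the bounds on PN are max{0,(p₁−p₀)/p₁} ≤ PN ≤ min{1,(1−p₀)/p₁}.
  lower = (p₁ − p₀)/p₁ = 0.112 / 0.61 ≈ 0.1836
  upper = min{1, (1 − p₀)/p₁} = 0.502 / 0.61 ≈ 0.8230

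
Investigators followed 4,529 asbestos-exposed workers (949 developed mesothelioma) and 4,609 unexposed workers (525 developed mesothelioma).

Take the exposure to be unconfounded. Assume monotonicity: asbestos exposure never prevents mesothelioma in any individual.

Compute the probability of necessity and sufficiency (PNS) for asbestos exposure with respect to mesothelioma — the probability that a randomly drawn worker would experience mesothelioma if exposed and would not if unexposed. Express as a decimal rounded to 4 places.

PNS ≈ 0.0956

p₁ = P(outcome | exposed) = 949/4529 = 0.20954
p₀ = P(outcome | unexposed) = 525/4609 = 0.11391
Under exogeneity and monotonicity, PNS = p₁ − p₀.
PNS = 0.20954 − 0.11391 = 0.095631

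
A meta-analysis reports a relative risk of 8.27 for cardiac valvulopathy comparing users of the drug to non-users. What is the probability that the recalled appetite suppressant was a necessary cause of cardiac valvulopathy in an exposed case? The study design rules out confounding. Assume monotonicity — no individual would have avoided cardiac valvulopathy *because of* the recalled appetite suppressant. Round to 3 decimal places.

Under exogeneity and monotonicity, PN = (RR − 1) / RR = 1 − 1/RR.
PN = (8.27 − 1) / 8.27 = 7.27 / 8.27 ≈ 0.8791

PN ≈ 0.879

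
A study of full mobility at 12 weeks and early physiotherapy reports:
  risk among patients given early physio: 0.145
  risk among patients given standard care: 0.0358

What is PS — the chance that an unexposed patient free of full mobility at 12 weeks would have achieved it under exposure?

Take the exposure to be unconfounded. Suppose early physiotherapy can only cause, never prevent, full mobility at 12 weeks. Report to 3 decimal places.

Let p₁ = 0.145, p₀ = 0.0358.
Under exogeneity and monotonicity, PS = (p₁ − p₀) / (1 − p₀).
PS = (0.145 − 0.0358) / (1 − 0.0358) = 0.1092 / 0.9642 ≈ 0.1133

PS ≈ 0.113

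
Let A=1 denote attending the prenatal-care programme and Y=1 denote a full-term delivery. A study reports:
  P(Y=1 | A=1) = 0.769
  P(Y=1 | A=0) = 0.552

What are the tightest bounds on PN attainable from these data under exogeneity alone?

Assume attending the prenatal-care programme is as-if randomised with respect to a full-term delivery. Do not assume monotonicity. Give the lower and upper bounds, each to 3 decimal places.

0.282 ≤ PN ≤ 0.583

Let p₁ = 0.769, p₀ = 0.552.
Under exogeneity alone the bounds on PN are max{0,(p₁−p₀)/p₁} ≤ PN ≤ min{1,(1−p₀)/p₁}.
  lower = (p₁ − p₀)/p₁ = 0.217 / 0.769 ≈ 0.2822
  upper = min{1, (1 − p₀)/p₁} = 0.448 / 0.769 ≈ 0.5826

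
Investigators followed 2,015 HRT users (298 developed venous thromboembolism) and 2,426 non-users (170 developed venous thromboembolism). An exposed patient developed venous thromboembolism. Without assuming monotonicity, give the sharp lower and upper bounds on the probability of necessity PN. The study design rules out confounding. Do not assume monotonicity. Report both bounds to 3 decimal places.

p₁ = P(outcome | exposed) = 298/2015 = 0.14789
p₀ = P(outcome | unexposed) = 170/2426 = 0.070074
Under exogeneity alone the bounds on PN are max{0,(p₁−p₀)/p₁} ≤ PN ≤ min{1,(1−p₀)/p₁}.
  lower = (p₁ − p₀)/p₁ = 0.077817 / 0.14789 ≈ 0.5262
  upper = min{1, (1 − p₀)/p₁} = 0.92993 / 0.14789 ≈ 6.2879 → capped at 1

0.526 ≤ PN ≤ 1.000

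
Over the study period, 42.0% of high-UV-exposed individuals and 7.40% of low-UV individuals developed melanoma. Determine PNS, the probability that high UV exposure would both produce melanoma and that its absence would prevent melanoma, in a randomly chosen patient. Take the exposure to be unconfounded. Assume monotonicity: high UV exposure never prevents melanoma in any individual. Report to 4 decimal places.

PNS ≈ 0.3460

p₁ = 0.42, p₀ = 0.074.
Under exogeneity and monotonicity, PNS = p₁ − p₀.
PNS = 0.42 − 0.074 = 0.346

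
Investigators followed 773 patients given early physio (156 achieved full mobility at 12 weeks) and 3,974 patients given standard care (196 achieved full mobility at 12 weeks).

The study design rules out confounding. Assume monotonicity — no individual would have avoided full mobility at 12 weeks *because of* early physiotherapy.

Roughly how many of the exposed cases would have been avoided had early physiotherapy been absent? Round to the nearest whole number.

about 118 cases

p₁ = P(outcome | exposed) = 156/773 = 0.20181
p₀ = P(outcome | unexposed) = 196/3974 = 0.049321
PN = (p₁ − p₀)/p₁ = (0.20181 − 0.049321) / 0.20181 ≈ 0.75561.
Attributable cases ≈ PN × (exposed cases) = 0.75561 × 156 ≈ 117.88.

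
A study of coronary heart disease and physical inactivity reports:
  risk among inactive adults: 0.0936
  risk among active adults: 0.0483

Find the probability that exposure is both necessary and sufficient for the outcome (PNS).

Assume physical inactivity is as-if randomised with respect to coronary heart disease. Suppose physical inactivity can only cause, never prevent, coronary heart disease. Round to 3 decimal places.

PNS ≈ 0.045

Let p₁ = 0.0936, p₀ = 0.0483.
Under exogeneity and monotonicity, PNS = p₁ − p₀.
PNS = 0.0936 − 0.0483 = 0.0453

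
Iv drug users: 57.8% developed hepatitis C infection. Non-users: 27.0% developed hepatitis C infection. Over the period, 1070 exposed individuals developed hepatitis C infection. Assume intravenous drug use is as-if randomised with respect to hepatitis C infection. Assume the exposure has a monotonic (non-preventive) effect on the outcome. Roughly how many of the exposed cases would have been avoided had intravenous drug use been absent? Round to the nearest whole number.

about 570 cases

p₁ = 0.578, p₀ = 0.27.
PN = (p₁ − p₀)/p₁ = (0.578 − 0.27) / 0.578 ≈ 0.53287.
Attributable cases ≈ PN × (exposed cases) = 0.53287 × 1070 ≈ 570.17.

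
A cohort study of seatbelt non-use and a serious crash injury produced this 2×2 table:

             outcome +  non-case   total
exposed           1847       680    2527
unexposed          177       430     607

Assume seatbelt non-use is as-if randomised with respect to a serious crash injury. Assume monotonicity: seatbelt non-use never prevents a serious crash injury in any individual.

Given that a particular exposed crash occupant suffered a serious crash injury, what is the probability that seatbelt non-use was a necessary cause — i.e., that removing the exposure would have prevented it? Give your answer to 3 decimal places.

p₁ = P(outcome | exposed) = 1847/2527 = 0.73091
p₀ = P(outcome | unexposed) = 177/607 = 0.2916
Under exogeneity and monotonicity, PN = (p₁ − p₀)/p₁.
PN = (0.73091 − 0.2916) / 0.73091 ≈ 0.6010

PN ≈ 0.601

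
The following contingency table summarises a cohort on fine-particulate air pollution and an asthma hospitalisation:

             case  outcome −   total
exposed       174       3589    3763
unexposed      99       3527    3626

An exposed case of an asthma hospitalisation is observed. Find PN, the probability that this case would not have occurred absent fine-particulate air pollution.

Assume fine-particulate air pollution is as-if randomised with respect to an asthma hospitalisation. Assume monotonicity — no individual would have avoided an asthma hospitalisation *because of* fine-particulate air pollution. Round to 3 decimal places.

p₁ = P(outcome | exposed) = 174/3763 = 0.04624
p₀ = P(outcome | unexposed) = 99/3626 = 0.027303
Under exogeneity and monotonicity, PN = (p₁ − p₀) / p₁.
PN = (0.04624 − 0.027303) / 0.04624 = 0.018937 / 0.04624 ≈ 0.4095

PN ≈ 0.410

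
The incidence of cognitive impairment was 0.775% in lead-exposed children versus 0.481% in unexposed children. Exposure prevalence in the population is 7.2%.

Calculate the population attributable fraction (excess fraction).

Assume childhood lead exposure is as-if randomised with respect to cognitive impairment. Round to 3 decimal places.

p₁ = 0.00775, p₀ = 0.00481.
Overall risk P(Y=1) = π·p₁ + (1−π)·p₀ = 0.072×0.00775 + 0.928×0.00481 = 0.0050217.
Under exogeneity, PAF = [P(Y=1) − p₀] / P(Y=1).
PAF = (0.0050217 − 0.00481) / 0.0050217 ≈ 0.0422

PAF ≈ 0.042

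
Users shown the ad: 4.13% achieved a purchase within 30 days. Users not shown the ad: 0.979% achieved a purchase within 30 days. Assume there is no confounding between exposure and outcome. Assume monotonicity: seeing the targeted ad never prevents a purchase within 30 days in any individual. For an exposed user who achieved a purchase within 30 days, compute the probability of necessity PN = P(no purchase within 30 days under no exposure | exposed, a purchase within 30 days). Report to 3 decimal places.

PN ≈ 0.763

p₁ = 0.0413, p₀ = 0.00979.
Under exogeneity and monotonicity, PN = (p₁ − p₀) / p₁.
PN = (0.0413 − 0.00979) / 0.0413 = 0.03151 / 0.0413 ≈ 0.7630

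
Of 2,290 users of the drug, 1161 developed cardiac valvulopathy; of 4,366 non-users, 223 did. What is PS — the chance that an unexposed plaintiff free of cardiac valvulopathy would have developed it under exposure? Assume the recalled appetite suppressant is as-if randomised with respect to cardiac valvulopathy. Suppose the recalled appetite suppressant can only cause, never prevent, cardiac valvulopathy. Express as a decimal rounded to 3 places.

p₁ = P(outcome | exposed) = 1161/2290 = 0.50699
p₀ = P(outcome | unexposed) = 223/4366 = 0.051077
Under exogeneity and monotonicity, PS = (p₁ − p₀) / (1 − p₀).
PS = (0.50699 − 0.051077) / (1 − 0.051077) = 0.45591 / 0.94892 ≈ 0.4805

PS ≈ 0.480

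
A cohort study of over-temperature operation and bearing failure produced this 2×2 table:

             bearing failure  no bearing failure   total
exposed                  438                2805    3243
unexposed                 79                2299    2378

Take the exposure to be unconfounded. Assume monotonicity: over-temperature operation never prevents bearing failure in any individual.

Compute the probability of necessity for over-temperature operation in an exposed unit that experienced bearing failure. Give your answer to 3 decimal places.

p₁ = P(outcome | exposed) = 438/3243 = 0.13506
p₀ = P(outcome | unexposed) = 79/2378 = 0.033221
Under exogeneity and monotonicity, PN = (p₁ − p₀)/p₁.
PN = (0.13506 − 0.033221) / 0.13506 ≈ 0.7540

PN ≈ 0.754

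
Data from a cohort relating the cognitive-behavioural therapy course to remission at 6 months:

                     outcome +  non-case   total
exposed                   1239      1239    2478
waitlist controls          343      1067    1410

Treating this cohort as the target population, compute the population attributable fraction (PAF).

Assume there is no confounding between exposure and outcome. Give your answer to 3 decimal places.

p₁ = P(outcome | exposed) = 1239/2478 = 0.5
p₀ = P(outcome | unexposed) = 343/1410 = 0.24326
Exposure prevalence π = 2478/3888 = 0.63735; overall risk P(Y=1) = 0.40689.
Under exogeneity, PAF = [P(Y=1) − p₀]/P(Y=1).
PAF = (0.40689 − 0.24326) / 0.40689 ≈ 0.4021

PAF ≈ 0.402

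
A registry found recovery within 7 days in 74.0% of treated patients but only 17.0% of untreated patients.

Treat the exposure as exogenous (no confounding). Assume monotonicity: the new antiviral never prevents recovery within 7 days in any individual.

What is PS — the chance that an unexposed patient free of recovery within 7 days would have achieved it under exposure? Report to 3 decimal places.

PS ≈ 0.687

p₁ = 0.74, p₀ = 0.17.
Under exogeneity and monotonicity, PS = (p₁ − p₀) / (1 − p₀).
PS = (0.74 − 0.17) / (1 − 0.17) = 0.57 / 0.83 ≈ 0.6867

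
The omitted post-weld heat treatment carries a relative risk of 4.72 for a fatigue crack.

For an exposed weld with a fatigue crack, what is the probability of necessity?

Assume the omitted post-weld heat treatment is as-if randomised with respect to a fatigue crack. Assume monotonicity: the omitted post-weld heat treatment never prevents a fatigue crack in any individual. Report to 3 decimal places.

PN ≈ 0.788

Under exogeneity and monotonicity, PN = (RR − 1) / RR = 1 − 1/RR.
PN = (4.72 − 1) / 4.72 = 3.72 / 4.72 ≈ 0.7881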